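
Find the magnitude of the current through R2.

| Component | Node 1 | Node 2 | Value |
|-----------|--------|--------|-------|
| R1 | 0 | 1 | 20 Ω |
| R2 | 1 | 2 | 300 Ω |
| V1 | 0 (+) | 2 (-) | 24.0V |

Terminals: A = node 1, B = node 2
Nodal analysis, taking node 2 as the 0 V reference.
Source V1 fixes V_0 = 24 V.
KCL at each unknown node (sum of currents leaving = 0; resistances in Ω):
  Node 1: (V_1 - 24)/20 + (V_1 - 0)/300 = 0
Collecting terms: 0.05333 × V_1 = 1.2  =>  V_1 = 22.5 V
I_R2 = (V_1 - V_2)/R2 = (22.5 - 0)/300 = 0.075 A
|I_R2| = 0.075 A

Final answer: |I_R2| = 0.075 A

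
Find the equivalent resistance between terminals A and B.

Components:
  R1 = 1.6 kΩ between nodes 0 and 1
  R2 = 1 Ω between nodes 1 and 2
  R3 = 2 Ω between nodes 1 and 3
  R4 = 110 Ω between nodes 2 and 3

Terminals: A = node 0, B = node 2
Reduce the network between node 0 (A) and node 2 (B) by series/parallel combination:
  Rs1 = R3 + R4 (series, joined only at node 3) = 2 + 110 = 112 Ω
  Rp1 = R2 ‖ Rs1 (parallel, both between nodes 1 and 2) = 1/(1/1 + 1/112) = 0.9912 Ω
  Rs2 = R1 + Rp1 (series, joined only at node 1) = 1600 + 0.9912 = 1601 Ω
R_eq = 1.601 kΩ

Final answer: 1.601 kΩ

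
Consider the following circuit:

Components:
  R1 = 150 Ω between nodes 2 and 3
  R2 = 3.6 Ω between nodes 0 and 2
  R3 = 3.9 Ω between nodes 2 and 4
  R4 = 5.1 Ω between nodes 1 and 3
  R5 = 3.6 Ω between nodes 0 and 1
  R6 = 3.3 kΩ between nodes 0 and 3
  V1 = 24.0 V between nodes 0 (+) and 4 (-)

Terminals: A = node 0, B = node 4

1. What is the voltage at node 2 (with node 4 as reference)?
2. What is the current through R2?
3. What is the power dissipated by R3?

Nodal analysis, taking node 4 as the 0 V reference.
Source V1 fixes V_0 = 24 V.
KCL at each unknown node (sum of currents leaving = 0; resistances in Ω):
  Node 1: (V_1 - V_3)/5.1 + (V_1 - 24)/3.6 = 0
  Node 2: (V_2 - V_3)/150 + (V_2 - 24)/3.6 + (V_2 - 0)/3.9 = 0
  Node 3: (V_3 - V_2)/150 + (V_3 - V_1)/5.1 + (V_3 - 24)/3300 = 0
Collecting terms (coefficients in siemens):
  0.4739·V_1 - 0.1961·V_3 = 6.667
  0.5409·V_2 - 0.006667·V_3 = 6.667
  0.203·V_3 - 0.1961·V_1 - 0.006667·V_2 = 0.007273
Solving these 3 simultaneous equations (Gaussian elimination) gives:
  V_1 = 23.74 V, V_2 = 12.61 V, V_3 = 23.38 V
Part 1:
  Read off the nodal solution: V_2 = 12.61 V
Part 2:
  I_R2 = (V_0 - V_2)/R2 = (24 - 12.61)/3.6 = 3.163 A
  Magnitude: I_R2 = 3.163 A
Part 3:
  I_R3 = (V_2 - V_4)/R3 = (12.61 - 0)/3.9 = 3.234 A
  P_R3 = I_R3² × R3 = (3.234)² × 3.9 = 40.8 W

Final answers:
1. V_2 = 12.61 V
2. I_R2 = 3.163 A
3. P_R3 = 40.8 W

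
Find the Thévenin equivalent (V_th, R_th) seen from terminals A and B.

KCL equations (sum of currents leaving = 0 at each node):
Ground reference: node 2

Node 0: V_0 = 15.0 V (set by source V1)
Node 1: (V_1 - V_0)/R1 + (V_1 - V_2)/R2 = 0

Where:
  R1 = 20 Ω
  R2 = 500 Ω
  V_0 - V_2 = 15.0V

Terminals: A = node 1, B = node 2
Step 1 — V_th is the open-circuit voltage V_A - V_B (nothing connected across the terminals).
Nodal analysis, taking node 2 as the 0 V reference.
Source V1 fixes V_0 = 15 V.
KCL at each unknown node (sum of currents leaving = 0; resistances in Ω):
  Node 1: (V_1 - 15)/20 + (V_1 - 0)/500 = 0
Collecting terms: 0.052 × V_1 = 0.75  =>  V_1 = 14.42 V
V_th = V_1 - V_2 = 14.42 - 0 = 14.42 V
Step 2 — R_th: zero the source — replace V1 by a short circuit (node 2 merges into node 0) — and find the resistance seen between A (node 1) and B (node 0).
Reduce the network between node 1 (A) and node 0 (B) by series/parallel combination:
  Rp1 = R1 ‖ R2 (parallel, both between nodes 0 and 1) = 1/(1/20 + 1/500) = 19.23 Ω
R_th = 19.23 Ω

Final answer: V_th = 14.42 V, R_th = 19.23 Ω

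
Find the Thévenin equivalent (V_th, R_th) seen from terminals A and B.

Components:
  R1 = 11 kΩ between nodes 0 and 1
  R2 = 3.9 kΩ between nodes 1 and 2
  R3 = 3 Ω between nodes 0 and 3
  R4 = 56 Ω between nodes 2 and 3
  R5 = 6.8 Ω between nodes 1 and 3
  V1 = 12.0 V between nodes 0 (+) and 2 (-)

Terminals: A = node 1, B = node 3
Step 1 — V_th is the open-circuit voltage V_A - V_B (nothing connected across the terminals).
Nodal analysis, taking node 2 as the 0 V reference.
Source V1 fixes V_0 = 12 V.
KCL at each unknown node (sum of currents leaving = 0; resistances in Ω):
  Node 1: (V_1 - 12)/11000 + (V_1 - 0)/3900 + (V_1 - V_3)/6.8 = 0
  Node 3: (V_3 - 12)/3 + (V_3 - 0)/56 + (V_3 - V_1)/6.8 = 0
Collecting terms (coefficients in siemens):
  0.1474·V_1 - 0.1471·V_3 = 0.001091
  0.4982·V_3 - 0.1471·V_1 = 4
Determinant D = (0.1474)(0.4982) - (-0.1471)(-0.1471) = 0.05182
V_1 = [(0.001091)(0.4982) - (-0.1471)(4)]/D = 11.36 V
V_3 = [(0.1474)(4) - (0.001091)(-0.1471)]/D = 11.38 V
V_th = V_1 - V_3 = 11.36 - 11.38 = -0.01942 V
Step 2 — R_th: zero the source — replace V1 by a short circuit (node 2 merges into node 0) — and find the resistance seen between A (node 1) and B (node 3).
Reduce the network between node 1 (A) and node 3 (B) by series/parallel combination:
  Rp1 = R1 ‖ R2 (parallel, both between nodes 0 and 1) = 1/(1/11000 + 1/3900) = 2879 Ω
  Rp2 = R3 ‖ R4 (parallel, both between nodes 0 and 3) = 1/(1/3 + 1/56) = 2.847 Ω
  Rs1 = Rp1 + Rp2 (series, joined only at node 0) = 2879 + 2.847 = 2882 Ω
  Rp3 = R5 ‖ Rs1 (parallel, both between nodes 1 and 3) = 1/(1/6.8 + 1/2882) = 6.784 Ω
R_th = 6.784 Ω

Final answer: V_th = -0.01942 V, R_th = 6.784 Ω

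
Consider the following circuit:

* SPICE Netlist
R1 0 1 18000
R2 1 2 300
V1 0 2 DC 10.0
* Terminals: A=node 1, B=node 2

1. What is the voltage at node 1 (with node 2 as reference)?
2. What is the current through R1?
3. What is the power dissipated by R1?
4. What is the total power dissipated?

Nodal analysis, taking node 2 as the 0 V reference.
Source V1 fixes V_0 = 10 V.
KCL at each unknown node (sum of currents leaving = 0; resistances in Ω):
  Node 1: (V_1 - 10)/18000 + (V_1 - 0)/300 = 0
Collecting terms: 0.003389 × V_1 = 0.0005556  =>  V_1 = 0.1639 V
Part 1:
  Read off the nodal solution: V_1 = 0.1639 V
Part 2:
  I_R1 = (V_0 - V_1)/R1 = (10 - 0.1639)/18000 = 0.0005464 A
  Magnitude: I_R1 = 0.0005464 A
Part 3:
  I_R1 = (V_0 - V_1)/R1 = (10 - 0.1639)/18000 = 0.0005464 A
  P_R1 = I_R1² × R1 = (0.0005464)² × 18000 = 0.005375 W
Part 4:
  Power in each resistor, P = (ΔV)²/R:
    P_R1 = (10 - 0.1639)²/18000 = 0.005375 W
    P_R2 = (0.1639 - 0)²/300 = 0.00008958 W
  P_total = P_R1 + P_R2 = 0.005464 W

Final answers:
1. V_1 = 0.1639 V
2. I_R1 = 0.0005464 A
3. P_R1 = 0.005375 W
4. P_total = 0.005464 W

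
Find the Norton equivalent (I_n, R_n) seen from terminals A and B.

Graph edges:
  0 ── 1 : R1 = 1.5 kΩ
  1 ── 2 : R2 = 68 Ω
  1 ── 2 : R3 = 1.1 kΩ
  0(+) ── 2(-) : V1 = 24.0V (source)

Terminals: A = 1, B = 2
Find the Thévenin equivalent first; then I_n = V_th/R_th and R_n = R_th.
Step 1 — V_th is the open-circuit voltage V_A - V_B (nothing connected across the terminals).
Nodal analysis, taking node 2 as the 0 V reference.
Source V1 fixes V_0 = 24 V.
KCL at each unknown node (sum of currents leaving = 0; resistances in Ω):
  Node 1: (V_1 - 24)/1500 + (V_1 - 0)/68 + (V_1 - 0)/1100 = 0
Collecting terms: 0.01628 × V_1 = 0.016  =>  V_1 = 0.9827 V
V_th = V_1 - V_2 = 0.9827 - 0 = 0.9827 V
Step 2 — R_th: zero the source — replace V1 by a short circuit (node 2 merges into node 0) — and find the resistance seen between A (node 1) and B (node 0).
Reduce the network between node 1 (A) and node 0 (B) by series/parallel combination:
  Rp1 = R1 ‖ R2 ‖ R3 (parallel, all between nodes 0 and 1) = 1/(1/1500 + 1/68 + 1/1100) = 61.42 Ω
R_th = 61.42 Ω
I_n = V_th/R_th = 0.9827/61.42 = 0.016 A, and R_n = R_th = 61.42 Ω

Final answer: I_n = 0.016 A, R_n = 61.42 Ω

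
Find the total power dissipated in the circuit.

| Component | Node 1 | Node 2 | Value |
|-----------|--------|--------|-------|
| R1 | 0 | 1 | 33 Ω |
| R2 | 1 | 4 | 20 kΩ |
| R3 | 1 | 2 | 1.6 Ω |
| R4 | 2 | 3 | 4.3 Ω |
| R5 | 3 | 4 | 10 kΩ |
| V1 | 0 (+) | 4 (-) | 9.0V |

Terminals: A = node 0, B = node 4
Nodal analysis, taking node 4 as the 0 V reference.
Source V1 fixes V_0 = 9 V.
KCL at each unknown node (sum of currents leaving = 0; resistances in Ω):
  Node 1: (V_1 - 9)/33 + (V_1 - 0)/20000 + (V_1 - V_2)/1.6 = 0
  Node 2: (V_2 - V_1)/1.6 + (V_2 - V_3)/4.3 = 0
  Node 3: (V_3 - V_2)/4.3 + (V_3 - 0)/10000 = 0
Collecting terms (coefficients in siemens):
  0.6554·V_1 - 0.625·V_2 = 0.2727
  0.8576·V_2 - 0.625·V_1 - 0.2326·V_3 = 0
  0.2327·V_3 - 0.2326·V_2 = 0
Solving these 3 simultaneous equations (Gaussian elimination) gives:
  V_1 = 8.956 V, V_2 = 8.954 V, V_3 = 8.95 V
Power in each resistor, P = (ΔV)²/R:
  P_R1 = (9 - 8.956)²/33 = 0.0000595 W
  P_R2 = (8.956 - 0)²/20000 = 0.00401 W
  P_R3 = (8.956 - 8.954)²/1.6 = 0.000001282 W
  P_R4 = (8.954 - 8.95)²/4.3 = 0.000003445 W
  P_R5 = (8.95 - 0)²/10000 = 0.008011 W
P_total = P_R1 + P_R2 + P_R3 + P_R4 + P_R5 = 0.01209 W

Final answer: 0.01209 W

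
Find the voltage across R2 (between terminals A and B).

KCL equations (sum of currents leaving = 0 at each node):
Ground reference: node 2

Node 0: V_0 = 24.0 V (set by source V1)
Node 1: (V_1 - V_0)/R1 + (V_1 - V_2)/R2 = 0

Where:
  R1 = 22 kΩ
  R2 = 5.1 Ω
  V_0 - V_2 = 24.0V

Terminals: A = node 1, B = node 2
R1 and R2 are in series across V1 (node 0 → node 1 → node 2), and the output A–B is taken across R2, so this is a voltage divider.
Series current: I = V1/(R1 + R2) = 24/(22000 + 5.1) = 24/22010 = 0.001091 A
V_R2 = I × R2 = V1 × R2/(R1 + R2) = 24 × 5.1/22010 = 0.005562 V

Final answer: 0.005562 V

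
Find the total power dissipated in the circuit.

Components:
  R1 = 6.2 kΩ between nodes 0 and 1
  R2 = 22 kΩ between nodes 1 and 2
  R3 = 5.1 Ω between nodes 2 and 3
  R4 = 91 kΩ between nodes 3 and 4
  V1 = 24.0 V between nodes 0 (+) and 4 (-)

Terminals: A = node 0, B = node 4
Nodal analysis, taking node 4 as the 0 V reference.
Source V1 fixes V_0 = 24 V.
KCL at each unknown node (sum of currents leaving = 0; resistances in Ω):
  Node 1: (V_1 - 24)/6200 + (V_1 - V_2)/22000 = 0
  Node 2: (V_2 - V_1)/22000 + (V_2 - V_3)/5.1 = 0
  Node 3: (V_3 - V_2)/5.1 + (V_3 - 0)/91000 = 0
Collecting terms (coefficients in siemens):
  0.0002067·V_1 - 0.00004545·V_2 = 0.003871
  0.1961·V_2 - 0.00004545·V_1 - 0.1961·V_3 = 0
  0.1961·V_3 - 0.1961·V_2 = 0
Solving these 3 simultaneous equations (Gaussian elimination) gives:
  V_1 = 22.75 V, V_2 = 18.32 V, V_3 = 18.32 V
Power in each resistor, P = (ΔV)²/R:
  P_R1 = (24 - 22.75)²/6200 = 0.0002513 W
  P_R2 = (22.75 - 18.32)²/22000 = 0.0008918 W
  P_R3 = (18.32 - 18.32)²/5.1 = 0.0000002067 W
  P_R4 = (18.32 - 0)²/91000 = 0.003689 W
P_total = P_R1 + P_R2 + P_R3 + P_R4 = 0.004832 W

Final answer: 0.004832 W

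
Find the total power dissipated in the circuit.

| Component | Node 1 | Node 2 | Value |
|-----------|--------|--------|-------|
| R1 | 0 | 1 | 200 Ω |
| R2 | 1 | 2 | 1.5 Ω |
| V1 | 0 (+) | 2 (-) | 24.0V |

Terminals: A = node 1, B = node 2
Nodal analysis, taking node 2 as the 0 V reference.
Source V1 fixes V_0 = 24 V.
KCL at each unknown node (sum of currents leaving = 0; resistances in Ω):
  Node 1: (V_1 - 24)/200 + (V_1 - 0)/1.5 = 0
Collecting terms: 0.6717 × V_1 = 0.12  =>  V_1 = 0.1787 V
Power in each resistor, P = (ΔV)²/R:
  P_R1 = (24 - 0.1787)²/200 = 2.837 W
  P_R2 = (0.1787 - 0)²/1.5 = 0.02128 W
P_total = P_R1 + P_R2 = 2.859 W

Final answer: 2.859 W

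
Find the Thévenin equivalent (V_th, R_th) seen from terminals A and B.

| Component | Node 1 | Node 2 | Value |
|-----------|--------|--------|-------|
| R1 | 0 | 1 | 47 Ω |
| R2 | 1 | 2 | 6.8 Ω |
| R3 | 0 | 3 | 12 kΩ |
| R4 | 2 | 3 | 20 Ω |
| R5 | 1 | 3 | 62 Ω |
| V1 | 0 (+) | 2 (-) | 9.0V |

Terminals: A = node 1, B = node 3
Step 1 — V_th is the open-circuit voltage V_A - V_B (nothing connected across the terminals).
Nodal analysis, taking node 2 as the 0 V reference.
Source V1 fixes V_0 = 9 V.
KCL at each unknown node (sum of currents leaving = 0; resistances in Ω):
  Node 1: (V_1 - 9)/47 + (V_1 - 0)/6.8 + (V_1 - V_3)/62 = 0
  Node 3: (V_3 - 9)/12000 + (V_3 - 0)/20 + (V_3 - V_1)/62 = 0
Collecting terms (coefficients in siemens):
  0.1845·V_1 - 0.01613·V_3 = 0.1915
  0.06621·V_3 - 0.01613·V_1 = 0.00075
Determinant D = (0.1845)(0.06621) - (-0.01613)(-0.01613) = 0.01195
V_1 = [(0.1915)(0.06621) - (-0.01613)(0.00075)]/D = 1.062 V
V_3 = [(0.1845)(0.00075) - (0.1915)(-0.01613)]/D = 0.2699 V
V_th = V_1 - V_3 = 1.062 - 0.2699 = 0.7917 V
Step 2 — R_th: zero the source — replace V1 by a short circuit (node 2 merges into node 0) — and find the resistance seen between A (node 1) and B (node 3).
Reduce the network between node 1 (A) and node 3 (B) by series/parallel combination:
  Rp1 = R1 ‖ R2 (parallel, both between nodes 0 and 1) = 1/(1/47 + 1/6.8) = 5.941 Ω
  Rp2 = R3 ‖ R4 (parallel, both between nodes 0 and 3) = 1/(1/12000 + 1/20) = 19.97 Ω
  Rs1 = Rp1 + Rp2 (series, joined only at node 0) = 5.941 + 19.97 = 25.91 Ω
  Rp3 = R5 ‖ Rs1 (parallel, both between nodes 1 and 3) = 1/(1/62 + 1/25.91) = 18.27 Ω
R_th = 18.27 Ω

Final answer: V_th = 0.7917 V, R_th = 18.27 Ω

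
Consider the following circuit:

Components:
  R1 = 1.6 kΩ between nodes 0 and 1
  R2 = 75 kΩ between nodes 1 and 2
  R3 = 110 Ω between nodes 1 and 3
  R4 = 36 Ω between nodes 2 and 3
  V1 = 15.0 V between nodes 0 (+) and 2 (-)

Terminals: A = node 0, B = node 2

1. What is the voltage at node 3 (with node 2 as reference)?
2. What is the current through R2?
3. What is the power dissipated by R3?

Nodal analysis, taking node 2 as the 0 V reference.
Source V1 fixes V_0 = 15 V.
KCL at each unknown node (sum of currents leaving = 0; resistances in Ω):
  Node 1: (V_1 - 15)/1600 + (V_1 - 0)/75000 + (V_1 - V_3)/110 = 0
  Node 3: (V_3 - V_1)/110 + (V_3 - 0)/36 = 0
Collecting terms (coefficients in siemens):
  0.009729·V_1 - 0.009091·V_3 = 0.009375
  0.03687·V_3 - 0.009091·V_1 = 0
Determinant D = (0.009729)(0.03687) - (-0.009091)(-0.009091) = 0.0002761
V_1 = [(0.009375)(0.03687) - (-0.009091)(0)]/D = 1.252 V
V_3 = [(0.009729)(0) - (0.009375)(-0.009091)]/D = 0.3087 V
Part 1:
  Read off the nodal solution: V_3 = 0.3087 V
Part 2:
  I_R2 = (V_1 - V_2)/R2 = (1.252 - 0)/75000 = 0.00001669 A
  Magnitude: I_R2 = 0.00001669 A
Part 3:
  I_R3 = (V_1 - V_3)/R3 = (1.252 - 0.3087)/110 = 0.008576 A
  P_R3 = I_R3² × R3 = (0.008576)² × 110 = 0.00809 W

Final answers:
1. V_3 = 0.3087 V
2. I_R2 = 1.669e-05 A
3. P_R3 = 0.00809 W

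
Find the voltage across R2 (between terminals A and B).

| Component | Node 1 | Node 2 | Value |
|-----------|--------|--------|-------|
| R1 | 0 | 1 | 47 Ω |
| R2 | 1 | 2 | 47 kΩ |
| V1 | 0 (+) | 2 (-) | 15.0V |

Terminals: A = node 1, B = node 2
R1 and R2 are in series across V1 (node 0 → node 1 → node 2), and the output A–B is taken across R2, so this is a voltage divider.
Series current: I = V1/(R1 + R2) = 15/(47 + 47000) = 15/47050 = 0.0003188 A
V_R2 = I × R2 = V1 × R2/(R1 + R2) = 15 × 47000/47050 = 14.99 V

Final answer: 14.99 V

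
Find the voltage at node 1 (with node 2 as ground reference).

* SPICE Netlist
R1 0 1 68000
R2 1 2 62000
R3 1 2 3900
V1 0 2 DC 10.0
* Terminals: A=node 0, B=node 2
Nodal analysis, taking node 2 as the 0 V reference.
Source V1 fixes V_0 = 10 V.
KCL at each unknown node (sum of currents leaving = 0; resistances in Ω):
  Node 1: (V_1 - 10)/68000 + (V_1 - 0)/62000 + (V_1 - 0)/3900 = 0
Collecting terms: 0.0002872 × V_1 = 0.0001471  =>  V_1 = 0.512 V
The requested potential is V_1 = 0.512 V.

Final answer: V_1 = 0.512 V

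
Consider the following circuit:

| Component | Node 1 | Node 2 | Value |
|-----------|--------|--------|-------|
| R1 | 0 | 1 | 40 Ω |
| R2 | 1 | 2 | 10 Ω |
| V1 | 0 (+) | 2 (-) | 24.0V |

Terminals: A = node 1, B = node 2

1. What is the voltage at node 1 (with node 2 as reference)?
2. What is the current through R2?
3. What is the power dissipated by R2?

Nodal analysis, taking node 2 as the 0 V reference.
Source V1 fixes V_0 = 24 V.
KCL at each unknown node (sum of currents leaving = 0; resistances in Ω):
  Node 1: (V_1 - 24)/40 + (V_1 - 0)/10 = 0
Collecting terms: 0.125 × V_1 = 0.6  =>  V_1 = 4.8 V
Part 1:
  Read off the nodal solution: V_1 = 4.8 V
Part 2:
  I_R2 = (V_1 - V_2)/R2 = (4.8 - 0)/10 = 0.48 A
  Magnitude: I_R2 = 0.48 A
Part 3:
  I_R2 = (V_1 - V_2)/R2 = (4.8 - 0)/10 = 0.48 A
  P_R2 = I_R2² × R2 = (0.48)² × 10 = 2.304 W

Final answers:
1. V_1 = 4.8 V
2. I_R2 = 0.48 A
3. P_R2 = 2.304 W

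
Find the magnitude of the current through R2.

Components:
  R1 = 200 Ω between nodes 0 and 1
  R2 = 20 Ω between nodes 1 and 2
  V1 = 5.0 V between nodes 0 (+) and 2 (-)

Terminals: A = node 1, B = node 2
Nodal analysis, taking node 2 as the 0 V reference.
Source V1 fixes V_0 = 5 V.
KCL at each unknown node (sum of currents leaving = 0; resistances in Ω):
  Node 1: (V_1 - 5)/200 + (V_1 - 0)/20 = 0
Collecting terms: 0.055 × V_1 = 0.025  =>  V_1 = 0.4545 V
I_R2 = (V_1 - V_2)/R2 = (0.4545 - 0)/20 = 0.02273 A
|I_R2| = 0.02273 A

Final answer: |I_R2| = 0.02273 A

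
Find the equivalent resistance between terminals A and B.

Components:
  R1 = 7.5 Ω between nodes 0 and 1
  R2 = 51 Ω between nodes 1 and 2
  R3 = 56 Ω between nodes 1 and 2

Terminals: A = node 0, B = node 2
Reduce the network between node 0 (A) and node 2 (B) by series/parallel combination:
  Rp1 = R2 ‖ R3 (parallel, both between nodes 1 and 2) = 1/(1/51 + 1/56) = 26.69 Ω
  Rs1 = R1 + Rp1 (series, joined only at node 1) = 7.5 + 26.69 = 34.19 Ω
R_eq = 34.19 Ω

Final answer: 34.19 Ω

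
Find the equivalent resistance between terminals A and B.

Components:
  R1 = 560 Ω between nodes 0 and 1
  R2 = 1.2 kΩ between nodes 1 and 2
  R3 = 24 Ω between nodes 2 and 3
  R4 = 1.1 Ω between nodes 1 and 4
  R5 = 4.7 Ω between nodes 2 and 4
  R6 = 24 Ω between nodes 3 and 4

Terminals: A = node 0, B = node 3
The network is not a plain series/parallel combination. Inject a 1 A test current into terminal A (node 0) and return it from terminal B (node 3); then R_eq = V_A / (1 A).
Nodal analysis, taking node 3 as the 0 V reference.
Current source I_test pushes 1 A into node 0 and draws it out of node 3.
KCL at each unknown node (sum of currents leaving = 0; resistances in Ω):
  Node 0: (V_0 - V_1)/560 - 1 = 0
  Node 1: (V_1 - V_0)/560 + (V_1 - V_2)/1200 + (V_1 - V_4)/1.1 = 0
  Node 2: (V_2 - V_1)/1200 + (V_2 - 0)/24 + (V_2 - V_4)/4.7 = 0
  Node 4: (V_4 - V_1)/1.1 + (V_4 - V_2)/4.7 + (V_4 - 0)/24 = 0
Collecting terms (coefficients in siemens):
  0.001786·V_0 - 0.001786·V_1 = 1
  0.9117·V_1 - 0.001786·V_0 - 0.0008333·V_2 - 0.9091·V_4 = 0
  0.2553·V_2 - 0.0008333·V_1 - 0.2128·V_4 = 0
  1.164·V_4 - 0.9091·V_1 - 0.2128·V_2 = 0
Solving these 4 simultaneous equations (Gaussian elimination) gives:
  V_0 = 574.2 V, V_1 = 14.16 V, V_2 = 10.94 V, V_4 = 13.06 V
R_eq = V_0 / 1 A = 574.2 Ω

Final answer: 574.2 Ω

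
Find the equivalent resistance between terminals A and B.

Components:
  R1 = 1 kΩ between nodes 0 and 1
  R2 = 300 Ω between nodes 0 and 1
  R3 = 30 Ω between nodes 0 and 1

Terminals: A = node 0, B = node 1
Reduce the network between node 0 (A) and node 1 (B) by series/parallel combination:
  Rp1 = R1 ‖ R2 ‖ R3 (parallel, all between nodes 0 and 1) = 1/(1/1000 + 1/300 + 1/30) = 26.55 Ω
R_eq = 26.55 Ω

Final answer: 26.55 Ω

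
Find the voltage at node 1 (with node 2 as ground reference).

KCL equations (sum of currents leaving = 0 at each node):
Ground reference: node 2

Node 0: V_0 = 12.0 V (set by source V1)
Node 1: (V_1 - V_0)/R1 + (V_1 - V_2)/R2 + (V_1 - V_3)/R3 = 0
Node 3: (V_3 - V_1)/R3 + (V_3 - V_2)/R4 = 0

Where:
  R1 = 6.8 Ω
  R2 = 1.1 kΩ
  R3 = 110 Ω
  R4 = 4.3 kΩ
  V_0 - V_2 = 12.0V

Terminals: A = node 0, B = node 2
Nodal analysis, taking node 2 as the 0 V reference.
Source V1 fixes V_0 = 12 V.
KCL at each unknown node (sum of currents leaving = 0; resistances in Ω):
  Node 1: (V_1 - 12)/6.8 + (V_1 - 0)/1100 + (V_1 - V_3)/110 = 0
  Node 3: (V_3 - V_1)/110 + (V_3 - 0)/4300 = 0
Collecting terms (coefficients in siemens):
  0.1571·V_1 - 0.009091·V_3 = 1.765
  0.009323·V_3 - 0.009091·V_1 = 0
Determinant D = (0.1571)(0.009323) - (-0.009091)(-0.009091) = 0.001382
V_1 = [(1.765)(0.009323) - (-0.009091)(0)]/D = 11.91 V
V_3 = [(0.1571)(0) - (1.765)(-0.009091)]/D = 11.61 V
The requested potential is V_1 = 11.91 V.

Final answer: V_1 = 11.91 V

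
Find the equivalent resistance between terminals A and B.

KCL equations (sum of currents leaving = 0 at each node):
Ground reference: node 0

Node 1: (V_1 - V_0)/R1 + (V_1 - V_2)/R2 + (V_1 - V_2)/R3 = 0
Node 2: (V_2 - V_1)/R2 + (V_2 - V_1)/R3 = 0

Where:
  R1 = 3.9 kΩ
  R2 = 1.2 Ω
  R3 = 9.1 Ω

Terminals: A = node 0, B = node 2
Reduce the network between node 0 (A) and node 2 (B) by series/parallel combination:
  Rp1 = R2 ‖ R3 (parallel, both between nodes 1 and 2) = 1/(1/1.2 + 1/9.1) = 1.06 Ω
  Rs1 = R1 + Rp1 (series, joined only at node 1) = 3900 + 1.06 = 3901 Ω
R_eq = 3.901 kΩ

Final answer: 3.901 kΩ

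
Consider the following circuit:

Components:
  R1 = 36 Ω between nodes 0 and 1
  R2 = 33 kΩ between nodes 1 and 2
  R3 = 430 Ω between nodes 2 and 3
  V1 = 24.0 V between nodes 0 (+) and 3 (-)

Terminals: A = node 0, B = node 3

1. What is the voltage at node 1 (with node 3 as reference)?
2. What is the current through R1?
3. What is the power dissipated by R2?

Nodal analysis, taking node 3 as the 0 V reference.
Source V1 fixes V_0 = 24 V.
KCL at each unknown node (sum of currents leaving = 0; resistances in Ω):
  Node 1: (V_1 - 24)/36 + (V_1 - V_2)/33000 = 0
  Node 2: (V_2 - V_1)/33000 + (V_2 - 0)/430 = 0
Collecting terms (coefficients in siemens):
  0.02781·V_1 - 0.0000303·V_2 = 0.6667
  0.002356·V_2 - 0.0000303·V_1 = 0
Determinant D = (0.02781)(0.002356) - (-0.0000303)(-0.0000303) = 0.00006551
V_1 = [(0.6667)(0.002356) - (-0.0000303)(0)]/D = 23.97 V
V_2 = [(0.02781)(0) - (0.6667)(-0.0000303)]/D = 0.3084 V
Part 1:
  Read off the nodal solution: V_1 = 23.97 V
Part 2:
  I_R1 = (V_0 - V_1)/R1 = (24 - 23.97)/36 = 0.0007171 A
  Magnitude: I_R1 = 0.0007171 A
Part 3:
  I_R2 = (V_1 - V_2)/R2 = (23.97 - 0.3084)/33000 = 0.0007171 A
  P_R2 = I_R2² × R2 = (0.0007171)² × 33000 = 0.01697 W

Final answers:
1. V_1 = 23.97 V
2. I_R1 = 0.0007171 A
3. P_R2 = 0.01697 W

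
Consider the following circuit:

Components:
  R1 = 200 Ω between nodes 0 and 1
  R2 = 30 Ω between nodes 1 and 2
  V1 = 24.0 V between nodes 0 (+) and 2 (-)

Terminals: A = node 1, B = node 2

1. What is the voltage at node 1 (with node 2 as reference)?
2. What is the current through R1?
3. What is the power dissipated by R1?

Nodal analysis, taking node 2 as the 0 V reference.
Source V1 fixes V_0 = 24 V.
KCL at each unknown node (sum of currents leaving = 0; resistances in Ω):
  Node 1: (V_1 - 24)/200 + (V_1 - 0)/30 = 0
Collecting terms: 0.03833 × V_1 = 0.12  =>  V_1 = 3.13 V
Part 1:
  Read off the nodal solution: V_1 = 3.13 V
Part 2:
  I_R1 = (V_0 - V_1)/R1 = (24 - 3.13)/200 = 0.1043 A
  Magnitude: I_R1 = 0.1043 A
Part 3:
  I_R1 = (V_0 - V_1)/R1 = (24 - 3.13)/200 = 0.1043 A
  P_R1 = I_R1² × R1 = (0.1043)² × 200 = 2.178 W

Final answers:
1. V_1 = 3.13 V
2. I_R1 = 0.1043 A
3. P_R1 = 2.178 W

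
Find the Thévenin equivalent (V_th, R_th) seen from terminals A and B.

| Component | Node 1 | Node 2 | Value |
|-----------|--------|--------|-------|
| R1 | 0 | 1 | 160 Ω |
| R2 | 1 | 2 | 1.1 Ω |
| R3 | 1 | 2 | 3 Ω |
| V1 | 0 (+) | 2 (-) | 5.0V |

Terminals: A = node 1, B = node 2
Step 1 — V_th is the open-circuit voltage V_A - V_B (nothing connected across the terminals).
Nodal analysis, taking node 2 as the 0 V reference.
Source V1 fixes V_0 = 5 V.
KCL at each unknown node (sum of currents leaving = 0; resistances in Ω):
  Node 1: (V_1 - 5)/160 + (V_1 - 0)/1.1 + (V_1 - 0)/3 = 0
Collecting terms: 1.249 × V_1 = 0.03125  =>  V_1 = 0.02503 V
V_th = V_1 - V_2 = 0.02503 - 0 = 0.02503 V
Step 2 — R_th: zero the source — replace V1 by a short circuit (node 2 merges into node 0) — and find the resistance seen between A (node 1) and B (node 0).
Reduce the network between node 1 (A) and node 0 (B) by series/parallel combination:
  Rp1 = R1 ‖ R2 ‖ R3 (parallel, all between nodes 0 and 1) = 1/(1/160 + 1/1.1 + 1/3) = 0.8008 Ω
R_th = 0.8008 Ω

Final answer: V_th = 0.02503 V, R_th = 0.8008 Ω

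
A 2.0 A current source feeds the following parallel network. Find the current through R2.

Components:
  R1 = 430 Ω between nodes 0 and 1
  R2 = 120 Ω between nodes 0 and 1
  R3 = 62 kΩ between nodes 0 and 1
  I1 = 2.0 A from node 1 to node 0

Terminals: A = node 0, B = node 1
All resistors sit directly between nodes 0 and 1, so they are in parallel and share one voltage V; the full source current 2 A splits among them.
1/R_par = 1/430 + 1/120 + 1/62000 = 0.01068 S  =>  R_par = 93.68 Ω
V = I × R_par = 2 × 93.68 = 187.4 V
I_R2 = V/R2 = 187.4/120 = 1.561 A

Final answer: 1.561 A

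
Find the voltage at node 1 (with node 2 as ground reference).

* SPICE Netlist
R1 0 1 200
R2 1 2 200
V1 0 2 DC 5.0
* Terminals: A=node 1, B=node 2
Nodal analysis, taking node 2 as the 0 V reference.
Source V1 fixes V_0 = 5 V.
KCL at each unknown node (sum of currents leaving = 0; resistances in Ω):
  Node 1: (V_1 - 5)/200 + (V_1 - 0)/200 = 0
Collecting terms: 0.01 × V_1 = 0.025  =>  V_1 = 2.5 V
The requested potential is V_1 = 2.5 V.

Final answer: V_1 = 2.5 V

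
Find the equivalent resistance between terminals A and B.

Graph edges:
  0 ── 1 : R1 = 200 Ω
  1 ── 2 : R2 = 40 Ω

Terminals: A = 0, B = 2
Reduce the network between node 0 (A) and node 2 (B) by series/parallel combination:
  Rs1 = R1 + R2 (series, joined only at node 1) = 200 + 40 = 240 Ω
R_eq = 240 Ω

Final answer: 240 Ω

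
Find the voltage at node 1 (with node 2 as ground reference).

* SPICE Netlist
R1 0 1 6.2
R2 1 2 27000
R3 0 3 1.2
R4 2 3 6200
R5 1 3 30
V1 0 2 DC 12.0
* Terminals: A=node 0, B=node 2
Nodal analysis, taking node 2 as the 0 V reference.
Source V1 fixes V_0 = 12 V.
KCL at each unknown node (sum of currents leaving = 0; resistances in Ω):
  Node 1: (V_1 - 12)/6.2 + (V_1 - 0)/27000 + (V_1 - V_3)/30 = 0
  Node 3: (V_3 - 12)/1.2 + (V_3 - 0)/6200 + (V_3 - V_1)/30 = 0
Collecting terms (coefficients in siemens):
  0.1947·V_1 - 0.03333·V_3 = 1.935
  0.8668·V_3 - 0.03333·V_1 = 10
Determinant D = (0.1947)(0.8668) - (-0.03333)(-0.03333) = 0.1676
V_1 = [(1.935)(0.8668) - (-0.03333)(10)]/D = 12 V
V_3 = [(0.1947)(10) - (1.935)(-0.03333)]/D = 12 V
The requested potential is V_1 = 12 V.

Final answer: V_1 = 12 V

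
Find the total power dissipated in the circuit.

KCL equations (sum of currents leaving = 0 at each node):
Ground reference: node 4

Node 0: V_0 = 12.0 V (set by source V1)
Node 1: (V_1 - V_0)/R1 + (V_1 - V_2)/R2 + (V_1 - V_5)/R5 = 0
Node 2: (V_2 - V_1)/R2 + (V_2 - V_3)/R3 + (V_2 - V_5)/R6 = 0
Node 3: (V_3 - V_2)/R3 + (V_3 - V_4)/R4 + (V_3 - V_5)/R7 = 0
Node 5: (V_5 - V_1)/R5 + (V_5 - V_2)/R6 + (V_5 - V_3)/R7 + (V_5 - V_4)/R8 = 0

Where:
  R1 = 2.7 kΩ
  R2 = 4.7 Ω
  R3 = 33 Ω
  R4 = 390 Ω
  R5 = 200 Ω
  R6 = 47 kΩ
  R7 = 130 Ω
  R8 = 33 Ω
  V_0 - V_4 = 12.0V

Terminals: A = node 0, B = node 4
Nodal analysis, taking node 4 as the 0 V reference.
Source V1 fixes V_0 = 12 V.
KCL at each unknown node (sum of currents leaving = 0; resistances in Ω):
  Node 1: (V_1 - 12)/2700 + (V_1 - V_2)/4.7 + (V_1 - V_5)/200 = 0
  Node 2: (V_2 - V_1)/4.7 + (V_2 - V_3)/33 + (V_2 - V_5)/47000 = 0
  Node 3: (V_3 - V_2)/33 + (V_3 - 0)/390 + (V_3 - V_5)/130 = 0
  Node 5: (V_5 - V_1)/200 + (V_5 - V_2)/47000 + (V_5 - V_3)/130 + (V_5 - 0)/33 = 0
Collecting terms (coefficients in siemens):
  0.2181·V_1 - 0.2128·V_2 - 0.005·V_5 = 0.004444
  0.2431·V_2 - 0.2128·V_1 - 0.0303·V_3 - 0.00002128·V_5 = 0
  0.04056·V_3 - 0.0303·V_2 - 0.007692·V_5 = 0
  0.04302·V_5 - 0.005·V_1 - 0.00002128·V_2 - 0.007692·V_3 = 0
Solving these 4 simultaneous equations (Gaussian elimination) gives:
  V_1 = 0.4405 V, V_2 = 0.4281 V, V_3 = 0.3411 V, V_5 = 0.1124 V
Power in each resistor, P = (ΔV)²/R:
  P_R1 = (12 - 0.4405)²/2700 = 0.04949 W
  P_R2 = (0.4405 - 0.4281)²/4.7 = 0.00003278 W
  P_R3 = (0.4281 - 0.3411)²/33 = 0.000229 W
  P_R4 = (0.3411 - 0)²/390 = 0.0002984 W
  P_R5 = (0.4405 - 0.1124)²/200 = 0.0005382 W
  P_R6 = (0.4281 - 0.1124)²/47000 = 0.00000212 W
  P_R7 = (0.3411 - 0.1124)²/130 = 0.0004024 W
  P_R8 = (0 - 0.1124)²/33 = 0.000383 W
P_total = P_R1 + P_R2 + P_R3 + P_R4 + P_R5 + P_R6 + P_R7 + P_R8 = 0.05138 W

Final answer: 0.05138 W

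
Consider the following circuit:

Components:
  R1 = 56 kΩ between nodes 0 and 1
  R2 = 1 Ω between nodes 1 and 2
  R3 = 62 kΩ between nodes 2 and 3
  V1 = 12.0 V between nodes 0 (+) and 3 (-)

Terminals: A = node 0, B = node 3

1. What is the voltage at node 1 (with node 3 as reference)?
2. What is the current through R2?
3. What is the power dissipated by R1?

Nodal analysis, taking node 3 as the 0 V reference.
Source V1 fixes V_0 = 12 V.
KCL at each unknown node (sum of currents leaving = 0; resistances in Ω):
  Node 1: (V_1 - 12)/56000 + (V_1 - V_2)/1 = 0
  Node 2: (V_2 - V_1)/1 + (V_2 - 0)/62000 = 0
Collecting terms (coefficients in siemens):
  1·V_1 - 1·V_2 = 0.0002143
  1·V_2 - 1·V_1 = 0
Determinant D = (1)(1) - (-1)(-1) = 0.00003399
V_1 = [(0.0002143)(1) - (-1)(0)]/D = 6.305 V
V_2 = [(1)(0) - (0.0002143)(-1)]/D = 6.305 V
Part 1:
  Read off the nodal solution: V_1 = 6.305 V
Part 2:
  I_R2 = (V_1 - V_2)/R2 = (6.305 - 6.305)/1 = 0.0001017 A
  Magnitude: I_R2 = 0.0001017 A
Part 3:
  I_R1 = (V_0 - V_1)/R1 = (12 - 6.305)/56000 = 0.0001017 A
  P_R1 = I_R1² × R1 = (0.0001017)² × 56000 = 0.0005791 W

Final answers:
1. V_1 = 6.305 V
2. I_R2 = 0.0001017 A
3. P_R1 = 0.0005791 W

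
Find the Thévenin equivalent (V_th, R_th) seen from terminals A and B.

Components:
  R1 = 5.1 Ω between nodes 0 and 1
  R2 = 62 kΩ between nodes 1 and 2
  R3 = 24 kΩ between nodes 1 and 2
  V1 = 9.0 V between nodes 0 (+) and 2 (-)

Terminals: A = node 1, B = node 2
Step 1 — V_th is the open-circuit voltage V_A - V_B (nothing connected across the terminals).
Nodal analysis, taking node 2 as the 0 V reference.
Source V1 fixes V_0 = 9 V.
KCL at each unknown node (sum of currents leaving = 0; resistances in Ω):
  Node 1: (V_1 - 9)/5.1 + (V_1 - 0)/62000 + (V_1 - 0)/24000 = 0
Collecting terms: 0.1961 × V_1 = 1.765  =>  V_1 = 8.997 V
V_th = V_1 - V_2 = 8.997 - 0 = 8.997 V
Step 2 — R_th: zero the source — replace V1 by a short circuit (node 2 merges into node 0) — and find the resistance seen between A (node 1) and B (node 0).
Reduce the network between node 1 (A) and node 0 (B) by series/parallel combination:
  Rp1 = R1 ‖ R2 ‖ R3 (parallel, all between nodes 0 and 1) = 1/(1/5.1 + 1/62000 + 1/24000) = 5.098 Ω
R_th = 5.098 Ω

Final answer: V_th = 8.997 V, R_th = 5.098 Ω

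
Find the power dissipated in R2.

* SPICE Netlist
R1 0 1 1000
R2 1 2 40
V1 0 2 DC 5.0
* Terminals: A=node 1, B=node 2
Nodal analysis, taking node 2 as the 0 V reference.
Source V1 fixes V_0 = 5 V.
KCL at each unknown node (sum of currents leaving = 0; resistances in Ω):
  Node 1: (V_1 - 5)/1000 + (V_1 - 0)/40 = 0
Collecting terms: 0.026 × V_1 = 0.005  =>  V_1 = 0.1923 V
I_R2 = (V_1 - V_2)/R2 = (0.1923 - 0)/40 = 0.004808 A
P_R2 = I_R2² × R2 = (0.004808)² × 40 = 0.0009246 W

Final answer: 0.0009246 W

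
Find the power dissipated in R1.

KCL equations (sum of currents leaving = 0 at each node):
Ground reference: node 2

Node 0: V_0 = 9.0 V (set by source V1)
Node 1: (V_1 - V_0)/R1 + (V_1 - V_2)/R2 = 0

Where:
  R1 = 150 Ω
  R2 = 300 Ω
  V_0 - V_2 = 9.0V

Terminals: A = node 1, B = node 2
Nodal analysis, taking node 2 as the 0 V reference.
Source V1 fixes V_0 = 9 V.
KCL at each unknown node (sum of currents leaving = 0; resistances in Ω):
  Node 1: (V_1 - 9)/150 + (V_1 - 0)/300 = 0
Collecting terms: 0.01 × V_1 = 0.06  =>  V_1 = 6 V
I_R1 = (V_0 - V_1)/R1 = (9 - 6)/150 = 0.02 A
P_R1 = I_R1² × R1 = (0.02)² × 150 = 0.06 W

Final answer: 0.06 W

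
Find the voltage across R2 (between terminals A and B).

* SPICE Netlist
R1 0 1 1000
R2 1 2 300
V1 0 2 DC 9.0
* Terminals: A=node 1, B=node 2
R1 and R2 are in series across V1 (node 0 → node 1 → node 2), and the output A–B is taken across R2, so this is a voltage divider.
Series current: I = V1/(R1 + R2) = 9/(1000 + 300) = 9/1300 = 0.006923 A
V_R2 = I × R2 = V1 × R2/(R1 + R2) = 9 × 300/1300 = 2.077 V

Final answer: 2.077 V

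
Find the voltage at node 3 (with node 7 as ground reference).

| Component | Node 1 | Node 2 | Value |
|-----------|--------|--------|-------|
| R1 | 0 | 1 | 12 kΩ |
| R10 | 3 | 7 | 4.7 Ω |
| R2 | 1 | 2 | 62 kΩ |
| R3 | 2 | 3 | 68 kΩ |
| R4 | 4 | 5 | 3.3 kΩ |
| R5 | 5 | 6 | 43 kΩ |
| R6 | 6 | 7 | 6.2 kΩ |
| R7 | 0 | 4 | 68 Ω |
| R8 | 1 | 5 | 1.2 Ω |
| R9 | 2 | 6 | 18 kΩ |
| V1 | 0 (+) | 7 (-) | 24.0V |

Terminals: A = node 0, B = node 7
Nodal analysis, taking node 7 as the 0 V reference.
Source V1 fixes V_0 = 24 V.
KCL at each unknown node (sum of currents leaving = 0; resistances in Ω):
  Node 1: (V_1 - 24)/12000 + (V_1 - V_2)/62000 + (V_1 - V_5)/1.2 = 0
  Node 2: (V_2 - V_1)/62000 + (V_2 - V_3)/68000 + (V_2 - V_6)/18000 = 0
  Node 3: (V_3 - V_2)/68000 + (V_3 - 0)/4.7 = 0
  Node 4: (V_4 - V_5)/3300 + (V_4 - 24)/68 = 0
  Node 5: (V_5 - V_4)/3300 + (V_5 - V_6)/43000 + (V_5 - V_1)/1.2 = 0
  Node 6: (V_6 - V_5)/43000 + (V_6 - 0)/6200 + (V_6 - V_2)/18000 = 0
Collecting terms (coefficients in siemens):
  0.8334·V_1 - 0.00001613·V_2 - 0.8333·V_5 = 0.002
  0.00008639·V_2 - 0.00001613·V_1 - 0.00001471·V_3 - 0.00005556·V_6 = 0
  0.2128·V_3 - 0.00001471·V_2 = 0
  0.01501·V_4 - 0.000303·V_5 = 0.3529
  0.8337·V_5 - 0.8333·V_1 - 0.000303·V_4 - 0.00002326·V_6 = 0
  0.0002401·V_6 - 0.00005556·V_2 - 0.00002326·V_5 = 0
Solving these 6 simultaneous equations (Gaussian elimination) gives:
  V_1 = 22.2 V, V_2 = 6.494 V, V_3 = 0.0004488 V, V_4 = 23.96 V
  V_5 = 22.2 V, V_6 = 3.653 V
The requested potential is V_3 = 0.0004488 V.

Final answer: V_3 = 0.0004488 V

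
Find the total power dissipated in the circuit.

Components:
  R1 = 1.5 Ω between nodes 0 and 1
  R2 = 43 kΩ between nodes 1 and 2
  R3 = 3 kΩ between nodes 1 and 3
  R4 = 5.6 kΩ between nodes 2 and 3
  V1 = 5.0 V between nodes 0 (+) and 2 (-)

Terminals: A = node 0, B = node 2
Nodal analysis, taking node 2 as the 0 V reference.
Source V1 fixes V_0 = 5 V.
KCL at each unknown node (sum of currents leaving = 0; resistances in Ω):
  Node 1: (V_1 - 5)/1.5 + (V_1 - 0)/43000 + (V_1 - V_3)/3000 = 0
  Node 3: (V_3 - V_1)/3000 + (V_3 - 0)/5600 = 0
Collecting terms (coefficients in siemens):
  0.667·V_1 - 0.0003333·V_3 = 3.333
  0.0005119·V_3 - 0.0003333·V_1 = 0
Determinant D = (0.667)(0.0005119) - (-0.0003333)(-0.0003333) = 0.0003413
V_1 = [(3.333)(0.0005119) - (-0.0003333)(0)]/D = 4.999 V
V_3 = [(0.667)(0) - (3.333)(-0.0003333)]/D = 3.255 V
Power in each resistor, P = (ΔV)²/R:
  P_R1 = (5 - 4.999)²/1.5 = 0.0000007298 W
  P_R2 = (4.999 - 0)²/43000 = 0.0005812 W
  P_R3 = (4.999 - 3.255)²/3000 = 0.001014 W
  P_R4 = (0 - 3.255)²/5600 = 0.001892 W
P_total = P_R1 + P_R2 + P_R3 + P_R4 = 0.003488 W

Final answer: 0.003488 W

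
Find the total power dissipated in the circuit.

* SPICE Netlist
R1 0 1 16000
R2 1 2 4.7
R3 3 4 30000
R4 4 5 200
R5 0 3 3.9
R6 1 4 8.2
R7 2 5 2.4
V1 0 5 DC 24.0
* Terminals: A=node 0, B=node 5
Nodal analysis, taking node 5 as the 0 V reference.
Source V1 fixes V_0 = 24 V.
KCL at each unknown node (sum of currents leaving = 0; resistances in Ω):
  Node 1: (V_1 - 24)/16000 + (V_1 - V_2)/4.7 + (V_1 - V_4)/8.2 = 0
  Node 2: (V_2 - V_1)/4.7 + (V_2 - 0)/2.4 = 0
  Node 3: (V_3 - V_4)/30000 + (V_3 - 24)/3.9 = 0
  Node 4: (V_4 - V_3)/30000 + (V_4 - 0)/200 + (V_4 - V_1)/8.2 = 0
Collecting terms (coefficients in siemens):
  0.3348·V_1 - 0.2128·V_2 - 0.122·V_4 = 0.0015
  0.6294·V_2 - 0.2128·V_1 = 0
  0.2564·V_3 - 0.00003333·V_4 = 6.154
  0.127·V_4 - 0.122·V_1 - 0.00003333·V_3 = 0
Solving these 4 simultaneous equations (Gaussian elimination) gives:
  V_1 = 0.01556 V, V_2 = 0.005261 V, V_3 = 24 V, V_4 = 0.02125 V
Power in each resistor, P = (ΔV)²/R:
  P_R1 = (24 - 0.01556)²/16000 = 0.03595 W
  P_R2 = (0.01556 - 0.005261)²/4.7 = 0.00002258 W
  P_R3 = (24 - 0.02125)²/30000 = 0.01916 W
  P_R4 = (0.02125 - 0)²/200 = 0.000002257 W
  P_R5 = (24 - 24)²/3.9 = 0.000002491 W
  P_R6 = (0.01556 - 0.02125)²/8.2 = 0.000003938 W
  P_R7 = (0.005261 - 0)²/2.4 = 0.00001153 W
P_total = P_R1 + P_R2 + P_R3 + P_R4 + P_R5 + P_R6 + P_R7 = 0.05516 W

Final answer: 0.05516 W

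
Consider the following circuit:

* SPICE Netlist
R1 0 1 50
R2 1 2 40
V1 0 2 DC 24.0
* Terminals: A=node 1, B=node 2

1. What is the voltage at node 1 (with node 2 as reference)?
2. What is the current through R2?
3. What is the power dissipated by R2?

Nodal analysis, taking node 2 as the 0 V reference.
Source V1 fixes V_0 = 24 V.
KCL at each unknown node (sum of currents leaving = 0; resistances in Ω):
  Node 1: (V_1 - 24)/50 + (V_1 - 0)/40 = 0
Collecting terms: 0.045 × V_1 = 0.48  =>  V_1 = 10.67 V
Part 1:
  Read off the nodal solution: V_1 = 10.67 V
Part 2:
  I_R2 = (V_1 - V_2)/R2 = (10.67 - 0)/40 = 0.2667 A
  Magnitude: I_R2 = 0.2667 A
Part 3:
  I_R2 = (V_1 - V_2)/R2 = (10.67 - 0)/40 = 0.2667 A
  P_R2 = I_R2² × R2 = (0.2667)² × 40 = 2.844 W

Final answers:
1. V_1 = 10.67 V
2. I_R2 = 0.2667 A
3. P_R2 = 2.844 W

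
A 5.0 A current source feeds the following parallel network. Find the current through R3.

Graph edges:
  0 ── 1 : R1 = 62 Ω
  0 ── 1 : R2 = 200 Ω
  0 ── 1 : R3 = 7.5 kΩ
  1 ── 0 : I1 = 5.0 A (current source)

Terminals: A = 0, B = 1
All resistors sit directly between nodes 0 and 1, so they are in parallel and share one voltage V; the full source current 5 A splits among them.
1/R_par = 1/62 + 1/200 + 1/7500 = 0.02126 S  =>  R_par = 47.03 Ω
V = I × R_par = 5 × 47.03 = 235.2 V
I_R3 = V/R3 = 235.2/7500 = 0.03135 A

Final answer: 0.03135 A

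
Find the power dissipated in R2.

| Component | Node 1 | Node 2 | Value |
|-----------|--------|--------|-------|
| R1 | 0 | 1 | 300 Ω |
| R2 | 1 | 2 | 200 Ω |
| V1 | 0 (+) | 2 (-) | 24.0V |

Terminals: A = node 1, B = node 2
Nodal analysis, taking node 2 as the 0 V reference.
Source V1 fixes V_0 = 24 V.
KCL at each unknown node (sum of currents leaving = 0; resistances in Ω):
  Node 1: (V_1 - 24)/300 + (V_1 - 0)/200 = 0
Collecting terms: 0.008333 × V_1 = 0.08  =>  V_1 = 9.6 V
I_R2 = (V_1 - V_2)/R2 = (9.6 - 0)/200 = 0.048 A
P_R2 = I_R2² × R2 = (0.048)² × 200 = 0.4608 W

Final answer: 0.4608 W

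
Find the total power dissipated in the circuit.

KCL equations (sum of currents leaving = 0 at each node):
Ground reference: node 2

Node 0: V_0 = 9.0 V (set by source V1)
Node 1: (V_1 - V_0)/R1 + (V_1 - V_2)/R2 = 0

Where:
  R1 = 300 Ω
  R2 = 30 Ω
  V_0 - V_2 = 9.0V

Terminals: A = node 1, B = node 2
Nodal analysis, taking node 2 as the 0 V reference.
Source V1 fixes V_0 = 9 V.
KCL at each unknown node (sum of currents leaving = 0; resistances in Ω):
  Node 1: (V_1 - 9)/300 + (V_1 - 0)/30 = 0
Collecting terms: 0.03667 × V_1 = 0.03  =>  V_1 = 0.8182 V
Power in each resistor, P = (ΔV)²/R:
  P_R1 = (9 - 0.8182)²/300 = 0.2231 W
  P_R2 = (0.8182 - 0)²/30 = 0.02231 W
P_total = P_R1 + P_R2 = 0.2455 W

Final answer: 0.2455 W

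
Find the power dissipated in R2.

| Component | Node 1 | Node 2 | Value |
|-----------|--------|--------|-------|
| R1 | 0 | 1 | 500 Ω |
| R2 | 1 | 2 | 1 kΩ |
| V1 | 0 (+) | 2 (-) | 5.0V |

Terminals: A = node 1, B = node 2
Nodal analysis, taking node 2 as the 0 V reference.
Source V1 fixes V_0 = 5 V.
KCL at each unknown node (sum of currents leaving = 0; resistances in Ω):
  Node 1: (V_1 - 5)/500 + (V_1 - 0)/1000 = 0
Collecting terms: 0.003 × V_1 = 0.01  =>  V_1 = 3.333 V
I_R2 = (V_1 - V_2)/R2 = (3.333 - 0)/1000 = 0.003333 A
P_R2 = I_R2² × R2 = (0.003333)² × 1000 = 0.01111 W

Final answer: 0.01111 W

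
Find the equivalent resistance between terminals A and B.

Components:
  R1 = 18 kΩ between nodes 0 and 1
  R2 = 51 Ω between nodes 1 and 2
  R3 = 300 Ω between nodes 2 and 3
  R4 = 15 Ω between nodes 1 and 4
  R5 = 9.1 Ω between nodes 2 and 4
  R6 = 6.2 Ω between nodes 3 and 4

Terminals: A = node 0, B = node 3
The network is not a plain series/parallel combination. Inject a 1 A test current into terminal A (node 0) and return it from terminal B (node 3); then R_eq = V_A / (1 A).
Nodal analysis, taking node 3 as the 0 V reference.
Current source I_test pushes 1 A into node 0 and draws it out of node 3.
KCL at each unknown node (sum of currents leaving = 0; resistances in Ω):
  Node 0: (V_0 - V_1)/18000 - 1 = 0
  Node 1: (V_1 - V_0)/18000 + (V_1 - V_2)/51 + (V_1 - V_4)/15 = 0
  Node 2: (V_2 - V_1)/51 + (V_2 - 0)/300 + (V_2 - V_4)/9.1 = 0
  Node 4: (V_4 - V_1)/15 + (V_4 - V_2)/9.1 + (V_4 - 0)/6.2 = 0
Collecting terms (coefficients in siemens):
  0.00005556·V_0 - 0.00005556·V_1 = 1
  0.08633·V_1 - 0.00005556·V_0 - 0.01961·V_2 - 0.06667·V_4 = 0
  0.1328·V_2 - 0.01961·V_1 - 0.1099·V_4 = 0
  0.3378·V_4 - 0.06667·V_1 - 0.1099·V_2 = 0
Solving these 4 simultaneous equations (Gaussian elimination) gives:
  V_0 = 18020 V, V_1 = 18 V, V_2 = 7.655 V, V_4 = 6.042 V
R_eq = V_0 / 1 A = 18020 Ω = 18.02 kΩ

Final answer: 18.02 kΩ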